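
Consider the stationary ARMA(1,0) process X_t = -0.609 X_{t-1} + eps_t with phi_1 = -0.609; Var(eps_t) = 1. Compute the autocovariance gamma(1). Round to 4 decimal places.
\gamma(1) = -0.9680

Multiply the model equation by X_{t-k} and take expectations. With theta_0 = psi_0 = 1 and psi_j the MA(infinity) weights, this gives
  gamma(k) - sum_i phi_i gamma(k-i) = c_k,
  c_k = sigma^2 * sum_{j=k..q} theta_j psi_{j-k}   (c_k = 0 for k > q),
using gamma(-m) = gamma(m).
Pure AR (q = 0): c_0 = sigma^2 = 1, c_k = 0 for k >= 1.
Equations for k = 0 and k = 1 (AR order 1):
  gamma(0) = phi_1 gamma(1) + c_0
  gamma(1) = phi_1 gamma(0) + c_1
Substituting the second into the first: gamma(0) (1 - phi_1^2) = c_0 + phi_1 c_1, so
  gamma(0) = c_0 / (1 - phi_1^2) = 1 / (1 - (-0.609)^2) = 1 / 0.629119 = 1.589524.
  gamma(1) = phi_1 gamma(0) = (-0.609)(1.589524) = -0.96802.
Therefore gamma(1) = -0.9680 (to 4 decimal places).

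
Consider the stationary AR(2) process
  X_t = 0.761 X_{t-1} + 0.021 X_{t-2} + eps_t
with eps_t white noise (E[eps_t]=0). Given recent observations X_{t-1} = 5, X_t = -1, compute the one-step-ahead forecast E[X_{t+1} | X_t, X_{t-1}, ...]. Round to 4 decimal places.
E[X_{t+1} \mid \mathcal F_t] = -0.6560

For an AR(p) model X_t = c + sum_i phi_i X_{t-i} + eps_t, the
one-step-ahead conditional mean is
  E[X_{t+1} | X_t, ...] = c + sum_i phi_i X_{t+1-i}.
Substitute known values:
  E[X_{t+1} | ...] = (0.761) * (-1) + (0.021) * (5)
                   = -0.6560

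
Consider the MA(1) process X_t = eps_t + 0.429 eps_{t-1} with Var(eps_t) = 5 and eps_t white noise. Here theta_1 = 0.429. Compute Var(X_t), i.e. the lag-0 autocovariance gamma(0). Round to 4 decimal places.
\gamma(0) = 5.9202

For an MA(q) process X_t = eps_t + sum_i theta_i eps_{t-i} with
Var(eps_t) = sigma^2, the variance is
  gamma(0) = sigma^2 * (1 + sum_i theta_i^2).
  sum_i theta_i^2 = (0.429)^2 = 0.184041.
  gamma(0) = 5 * (1 + 0.184041) = 5 * 1.184041 = 5.920205, which rounds to 5.9202.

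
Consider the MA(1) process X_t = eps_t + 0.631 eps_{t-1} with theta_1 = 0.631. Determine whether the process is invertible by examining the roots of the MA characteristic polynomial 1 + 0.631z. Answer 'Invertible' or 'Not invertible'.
\text{Invertible}

The MA(q) characteristic polynomial is P(z) = 1 + 0.631z.
Invertibility requires all roots to lie outside the unit circle, i.e. |z| > 1 for every root.
This is linear in z: 1 + (0.631) z = 0  =>  z = -1/(0.631) = -1.584786,  |z| = 1.584786.
Moduli of all roots: 1.5848.
All moduli strictly greater than 1? Yes.
Verdict: Invertible.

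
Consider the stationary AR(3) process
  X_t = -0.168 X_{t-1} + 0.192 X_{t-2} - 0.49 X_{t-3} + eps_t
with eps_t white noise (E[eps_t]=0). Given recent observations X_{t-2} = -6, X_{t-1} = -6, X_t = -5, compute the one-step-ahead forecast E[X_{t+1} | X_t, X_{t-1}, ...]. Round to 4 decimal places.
E[X_{t+1} \mid \mathcal F_t] = 2.6280

For an AR(p) model X_t = c + sum_i phi_i X_{t-i} + eps_t, the
one-step-ahead conditional mean is
  E[X_{t+1} | X_t, ...] = c + sum_i phi_i X_{t+1-i}.
Substitute known values:
  E[X_{t+1} | ...] = (-0.168) * (-5) + (0.192) * (-6) + (-0.49) * (-6)
                   = 2.6280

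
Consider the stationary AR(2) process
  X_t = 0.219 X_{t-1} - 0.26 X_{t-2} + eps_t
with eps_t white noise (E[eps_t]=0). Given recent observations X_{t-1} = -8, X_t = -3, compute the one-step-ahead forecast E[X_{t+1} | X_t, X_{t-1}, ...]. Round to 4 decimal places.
E[X_{t+1} \mid \mathcal F_t] = 1.4230

For an AR(p) model X_t = c + sum_i phi_i X_{t-i} + eps_t, the
one-step-ahead conditional mean is
  E[X_{t+1} | X_t, ...] = c + sum_i phi_i X_{t+1-i}.
Substitute known values:
  E[X_{t+1} | ...] = (0.219) * (-3) + (-0.26) * (-8)
                   = 1.4230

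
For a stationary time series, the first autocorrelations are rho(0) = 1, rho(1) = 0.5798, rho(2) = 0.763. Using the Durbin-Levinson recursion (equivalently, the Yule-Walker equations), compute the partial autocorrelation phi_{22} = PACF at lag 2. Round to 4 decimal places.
\phi_{22} = 0.6430

The PACF at lag k is phi_{kk}, the last component of the solution
to the Yule-Walker system G_k phi = r_k where
  (G_k)_{ij} = rho(|i - j|), (r_k)_i = rho(i), i,j = 1..k.
Equivalently, Durbin-Levinson gives phi_{kk} iteratively:
  phi_{11} = rho(1)
  phi_{kk} = [rho(k) - sum_{j=1..k-1} phi_{k-1,j} rho(k-j)]
            / [1 - sum_{j=1..k-1} phi_{k-1,j} rho(j)],
  phi_{k,j} = phi_{k-1,j} - phi_{kk} phi_{k-1,k-j},  j = 1..k-1.
Step k = 1:
  phi_11 = rho(1) = 0.5798.
Step k = 2:
  phi_22 = [rho(2) - phi_11 rho(1)] / [1 - phi_11 rho(1)] = [0.763 - (0.5798)(0.5798)] / [1 - (0.5798)(0.5798)]
         = 0.42683196 / 0.66383196 = 0.643.
Therefore phi_{22} = 0.6430.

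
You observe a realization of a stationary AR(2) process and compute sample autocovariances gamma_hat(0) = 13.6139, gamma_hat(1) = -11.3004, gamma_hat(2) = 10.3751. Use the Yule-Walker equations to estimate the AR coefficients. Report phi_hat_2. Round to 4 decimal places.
\hat\phi_{2} = 0.2350

The Yule-Walker equations for an AR(p) process read, in matrix form,
  Gamma_p phi = r_p,   with   (Gamma_p)_{ij} = gamma(|i - j|),
                       (r_p)_i = gamma(i),   i,j = 1..p.
Substitute the sample gammas (Toeplitz matrix and right-hand side of size 2):
  Gamma_p = [[13.6139, -11.3004], [-11.3004, 13.6139]]
  r_p     = [-11.3004, 10.3751]
Written out:
  13.6139 phi_1 - 11.3004 phi_2 = -11.3004
  -11.3004 phi_1 + 13.6139 phi_2 = 10.3751
Solve by Cramer's rule:
  det = gamma(0)^2 - gamma(1)^2 = (13.6139)^2 - (-11.3004)^2 = 185.33827321 - 127.69904016 = 57.63923305
  phi_hat_1 = [gamma(1) gamma(0) - gamma(1) gamma(2)] / det = [(-11.3004)(13.6139) - (-11.3004)(10.3751)] / 57.63923305 = -36.59973552 / 57.63923305 = -0.635
  phi_hat_2 = [gamma(0) gamma(2) - gamma(1)^2] / det = [(13.6139)(10.3751) - (-11.3004)^2] / 57.63923305 = 13.54653373 / 57.63923305 = 0.235
So phi_hat = [-0.6350, 0.2350].
Therefore phi_hat_2 = 0.2350.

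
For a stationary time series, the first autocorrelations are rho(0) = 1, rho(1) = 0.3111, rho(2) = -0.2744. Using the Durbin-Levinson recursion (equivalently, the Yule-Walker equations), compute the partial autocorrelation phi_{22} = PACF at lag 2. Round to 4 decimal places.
\phi_{22} = -0.4110

The PACF at lag k is phi_{kk}, the last component of the solution
to the Yule-Walker system G_k phi = r_k where
  (G_k)_{ij} = rho(|i - j|), (r_k)_i = rho(i), i,j = 1..k.
Equivalently, Durbin-Levinson gives phi_{kk} iteratively:
  phi_{11} = rho(1)
  phi_{kk} = [rho(k) - sum_{j=1..k-1} phi_{k-1,j} rho(k-j)]
            / [1 - sum_{j=1..k-1} phi_{k-1,j} rho(j)],
  phi_{k,j} = phi_{k-1,j} - phi_{kk} phi_{k-1,k-j},  j = 1..k-1.
Step k = 1:
  phi_11 = rho(1) = 0.3111.
Step k = 2:
  phi_22 = [rho(2) - phi_11 rho(1)] / [1 - phi_11 rho(1)] = [-0.2744 - (0.3111)(0.3111)] / [1 - (0.3111)(0.3111)]
         = -0.37118321 / 0.90321679 = -0.411.
Therefore phi_{22} = -0.4110.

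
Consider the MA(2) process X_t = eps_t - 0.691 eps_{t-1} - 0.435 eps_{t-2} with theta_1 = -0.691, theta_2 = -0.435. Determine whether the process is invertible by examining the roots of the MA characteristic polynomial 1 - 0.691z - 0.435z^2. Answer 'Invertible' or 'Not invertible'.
\text{Not invertible}

The MA(q) characteristic polynomial is P(z) = 1 - 0.691z - 0.435z^2.
Invertibility requires all roots to lie outside the unit circle, i.e. |z| > 1 for every root.
Set 1 + (-0.691) z + (-0.435) z^2 = 0, i.e. a z^2 + b z + c = 0 with a = -0.435, b = -0.691, c = 1.
Discriminant D = b^2 - 4ac = (-0.691)^2 - 4*(-0.435)*1 = 0.477481 - (-1.74) = 2.217481.
D >= 0, so the roots are real: z = (-b +/- sqrt(D)) / (2a) = (0.691 +/- 1.489121) / (-0.87).
  z_1 = (0.691 + 1.489121) / (-0.87) = -2.5059,   |z_1| = 2.5059.
  z_2 = (0.691 - 1.489121) / (-0.87) = 0.9174,   |z_2| = 0.9174.
Moduli of all roots: 2.5059, 0.9174.
All moduli strictly greater than 1? No.
Verdict: Not invertible.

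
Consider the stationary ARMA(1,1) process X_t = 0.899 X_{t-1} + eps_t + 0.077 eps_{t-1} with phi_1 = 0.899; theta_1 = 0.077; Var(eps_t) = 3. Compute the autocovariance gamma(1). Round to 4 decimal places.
\gamma(1) = 16.3227

Multiply the model equation by X_{t-k} and take expectations. With theta_0 = psi_0 = 1 and psi_j the MA(infinity) weights, this gives
  gamma(k) - sum_i phi_i gamma(k-i) = c_k,
  c_k = sigma^2 * sum_{j=k..q} theta_j psi_{j-k}   (c_k = 0 for k > q),
using gamma(-m) = gamma(m).
psi-weights needed (psi_j = theta_j + sum_i phi_i psi_{j-i}):
  psi_1 = theta_1 + phi_1 = 0.077 + (0.899) = 0.976
Right-hand sides:
  c_0 = sigma^2 (1 + theta_1 psi_1) = 3 * (1 + (0.077)(0.976)) = 3 * 1.075152 = 3.225456
  c_1 = sigma^2 theta_1 = 3 * (0.077) = 0.231
  c_2 = 0
Equations for k = 0 and k = 1 (AR order 1):
  gamma(0) = phi_1 gamma(1) + c_0
  gamma(1) = phi_1 gamma(0) + c_1
Substituting the second into the first: gamma(0) (1 - phi_1^2) = c_0 + phi_1 c_1, so
  gamma(0) = (c_0 + phi_1 c_1) / (1 - phi_1^2) = (3.225456 + (0.899)(0.231)) / (1 - (0.899)^2) = 3.433125 / 0.191799 = 17.899598.
  gamma(1) = phi_1 gamma(0) + c_1 = (0.899)(17.899598) + (0.231) = 16.322739.
Therefore gamma(1) = 16.3227 (to 4 decimal places).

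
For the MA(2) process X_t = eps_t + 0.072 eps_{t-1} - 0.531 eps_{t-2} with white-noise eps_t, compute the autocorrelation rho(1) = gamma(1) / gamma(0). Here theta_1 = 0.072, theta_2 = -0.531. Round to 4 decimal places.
\rho(1) = 0.0262

For an MA(q) process with theta_0 = 1, the autocovariance is
  gamma(k) = sigma^2 * sum_{i=0..q-k} theta_i * theta_{i+k},
and rho(k) = gamma(k) / gamma(0). Sigma^2 cancels.
  numerator   = (1)*(0.072) + (0.072)*(-0.531) = 0.033768.
  denominator = (1)^2 + (0.072)^2 + (-0.531)^2 = 1.287145.
  rho(1) = 0.033768 / 1.287145 = 0.0262.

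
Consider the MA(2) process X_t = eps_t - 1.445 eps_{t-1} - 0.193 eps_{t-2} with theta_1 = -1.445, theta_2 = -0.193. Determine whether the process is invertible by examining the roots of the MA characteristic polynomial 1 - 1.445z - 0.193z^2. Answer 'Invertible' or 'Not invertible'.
\text{Not invertible}

The MA(q) characteristic polynomial is P(z) = 1 - 1.445z - 0.193z^2.
Invertibility requires all roots to lie outside the unit circle, i.e. |z| > 1 for every root.
Set 1 + (-1.445) z + (-0.193) z^2 = 0, i.e. a z^2 + b z + c = 0 with a = -0.193, b = -1.445, c = 1.
Discriminant D = b^2 - 4ac = (-1.445)^2 - 4*(-0.193)*1 = 2.088025 - (-0.772) = 2.860025.
D >= 0, so the roots are real: z = (-b +/- sqrt(D)) / (2a) = (1.445 +/- 1.691161) / (-0.386).
  z_1 = (1.445 + 1.691161) / (-0.386) = -8.1248,   |z_1| = 8.1248.
  z_2 = (1.445 - 1.691161) / (-0.386) = 0.6377,   |z_2| = 0.6377.
Moduli of all roots: 8.1248, 0.6377.
All moduli strictly greater than 1? No.
Verdict: Not invertible.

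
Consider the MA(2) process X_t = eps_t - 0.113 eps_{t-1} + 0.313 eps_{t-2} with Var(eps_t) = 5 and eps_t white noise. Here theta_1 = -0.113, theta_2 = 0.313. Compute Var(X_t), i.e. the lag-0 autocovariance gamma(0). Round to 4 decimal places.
\gamma(0) = 5.5537

For an MA(q) process X_t = eps_t + sum_i theta_i eps_{t-i} with
Var(eps_t) = sigma^2, the variance is
  gamma(0) = sigma^2 * (1 + sum_i theta_i^2).
  sum_i theta_i^2 = (-0.113)^2 + (0.313)^2 = 0.012769 + 0.097969 = 0.110738.
  gamma(0) = 5 * (1 + 0.110738) = 5 * 1.110738 = 5.55369, which rounds to 5.5537.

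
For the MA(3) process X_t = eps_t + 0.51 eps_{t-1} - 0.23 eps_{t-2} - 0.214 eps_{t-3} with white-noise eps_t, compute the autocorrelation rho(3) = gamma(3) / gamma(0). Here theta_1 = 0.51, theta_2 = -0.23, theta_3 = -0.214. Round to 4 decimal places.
\rho(3) = -0.1575

For an MA(q) process with theta_0 = 1, the autocovariance is
  gamma(k) = sigma^2 * sum_{i=0..q-k} theta_i * theta_{i+k},
and rho(k) = gamma(k) / gamma(0). Sigma^2 cancels.
  numerator   = (1)*(-0.214) = -0.214.
  denominator = (1)^2 + (0.51)^2 + (-0.23)^2 + (-0.214)^2 = 1.358796.
  rho(3) = -0.214 / 1.358796 = -0.1575.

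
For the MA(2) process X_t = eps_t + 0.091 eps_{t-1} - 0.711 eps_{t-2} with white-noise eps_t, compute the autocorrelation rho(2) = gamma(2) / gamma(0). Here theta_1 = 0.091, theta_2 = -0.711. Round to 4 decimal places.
\rho(2) = -0.4697

For an MA(q) process with theta_0 = 1, the autocovariance is
  gamma(k) = sigma^2 * sum_{i=0..q-k} theta_i * theta_{i+k},
and rho(k) = gamma(k) / gamma(0). Sigma^2 cancels.
  numerator   = (1)*(-0.711) = -0.711.
  denominator = (1)^2 + (0.091)^2 + (-0.711)^2 = 1.513802.
  rho(2) = -0.711 / 1.513802 = -0.4697.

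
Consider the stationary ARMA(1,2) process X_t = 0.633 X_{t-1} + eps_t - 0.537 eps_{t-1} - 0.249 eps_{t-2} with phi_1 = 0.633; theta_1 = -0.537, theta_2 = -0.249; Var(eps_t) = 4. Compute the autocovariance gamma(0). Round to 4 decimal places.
\gamma(0) = 4.2733

Multiply the model equation by X_{t-k} and take expectations. With theta_0 = psi_0 = 1 and psi_j the MA(infinity) weights, this gives
  gamma(k) - sum_i phi_i gamma(k-i) = c_k,
  c_k = sigma^2 * sum_{j=k..q} theta_j psi_{j-k}   (c_k = 0 for k > q),
using gamma(-m) = gamma(m).
psi-weights needed (psi_j = theta_j + sum_i phi_i psi_{j-i}):
  psi_1 = theta_1 + phi_1 = -0.537 + (0.633) = 0.096
  psi_2 = theta_2 + phi_1 psi_1 = -0.249 + (0.633)(0.096) = -0.188232
Right-hand sides:
  c_0 = sigma^2 (1 + theta_1 psi_1 + theta_2 psi_2) = 4 * (1 + (-0.537)(0.096) + (-0.249)(-0.188232)) = 4 * 0.995318 = 3.981271
  c_1 = sigma^2 (theta_1 + theta_2 psi_1) = 4 * (-0.537 + (-0.249)(0.096)) = -2.243616
  c_2 = sigma^2 theta_2 = 4 * (-0.249) = -0.996
Equations for k = 0 and k = 1 (AR order 1):
  gamma(0) = phi_1 gamma(1) + c_0
  gamma(1) = phi_1 gamma(0) + c_1
Substituting the second into the first: gamma(0) (1 - phi_1^2) = c_0 + phi_1 c_1, so
  gamma(0) = (c_0 + phi_1 c_1) / (1 - phi_1^2) = (3.981271 + (0.633)(-2.243616)) / (1 - (0.633)^2) = 2.561062 / 0.599311 = 4.273344.
Therefore gamma(0) = 4.2733 (to 4 decimal places).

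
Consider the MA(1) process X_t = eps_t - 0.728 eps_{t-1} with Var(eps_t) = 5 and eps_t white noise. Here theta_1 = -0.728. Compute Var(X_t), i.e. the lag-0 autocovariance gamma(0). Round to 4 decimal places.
\gamma(0) = 7.6499

For an MA(q) process X_t = eps_t + sum_i theta_i eps_{t-i} with
Var(eps_t) = sigma^2, the variance is
  gamma(0) = sigma^2 * (1 + sum_i theta_i^2).
  sum_i theta_i^2 = (-0.728)^2 = 0.529984.
  gamma(0) = 5 * (1 + 0.529984) = 5 * 1.529984 = 7.64992, which rounds to 7.6499.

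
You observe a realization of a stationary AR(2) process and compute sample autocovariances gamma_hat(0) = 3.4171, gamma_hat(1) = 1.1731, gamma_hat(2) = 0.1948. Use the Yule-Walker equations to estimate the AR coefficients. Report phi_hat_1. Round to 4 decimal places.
\hat\phi_{1} = 0.3670

The Yule-Walker equations for an AR(p) process read, in matrix form,
  Gamma_p phi = r_p,   with   (Gamma_p)_{ij} = gamma(|i - j|),
                       (r_p)_i = gamma(i),   i,j = 1..p.
Substitute the sample gammas (Toeplitz matrix and right-hand side of size 2):
  Gamma_p = [[3.4171, 1.1731], [1.1731, 3.4171]]
  r_p     = [1.1731, 0.1948]
Written out:
  3.4171 phi_1 + 1.1731 phi_2 = 1.1731
  1.1731 phi_1 + 3.4171 phi_2 = 0.1948
Solve by Cramer's rule:
  det = gamma(0)^2 - gamma(1)^2 = (3.4171)^2 - (1.1731)^2 = 11.67657241 - 1.37616361 = 10.3004088
  phi_hat_1 = [gamma(1) gamma(0) - gamma(1) gamma(2)] / det = [(1.1731)(3.4171) - (1.1731)(0.1948)] / 10.3004088 = 3.78008013 / 10.3004088 = 0.367
  phi_hat_2 = [gamma(0) gamma(2) - gamma(1)^2] / det = [(3.4171)(0.1948) - (1.1731)^2] / 10.3004088 = -0.71051253 / 10.3004088 = -0.069
So phi_hat = [0.3670, -0.0690].
Therefore phi_hat_1 = 0.3670.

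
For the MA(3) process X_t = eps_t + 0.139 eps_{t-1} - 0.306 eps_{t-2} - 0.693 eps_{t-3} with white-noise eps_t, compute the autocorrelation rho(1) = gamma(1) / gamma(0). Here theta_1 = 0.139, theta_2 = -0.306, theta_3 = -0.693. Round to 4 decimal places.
\rho(1) = 0.1936

For an MA(q) process with theta_0 = 1, the autocovariance is
  gamma(k) = sigma^2 * sum_{i=0..q-k} theta_i * theta_{i+k},
and rho(k) = gamma(k) / gamma(0). Sigma^2 cancels.
  numerator   = (1)*(0.139) + (0.139)*(-0.306) + (-0.306)*(-0.693) = 0.308524.
  denominator = (1)^2 + (0.139)^2 + (-0.306)^2 + (-0.693)^2 = 1.593206.
  rho(1) = 0.308524 / 1.593206 = 0.1936.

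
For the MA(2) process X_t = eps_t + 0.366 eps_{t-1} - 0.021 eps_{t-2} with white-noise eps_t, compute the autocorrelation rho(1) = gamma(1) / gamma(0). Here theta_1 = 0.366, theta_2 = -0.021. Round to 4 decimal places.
\rho(1) = 0.3159

For an MA(q) process with theta_0 = 1, the autocovariance is
  gamma(k) = sigma^2 * sum_{i=0..q-k} theta_i * theta_{i+k},
and rho(k) = gamma(k) / gamma(0). Sigma^2 cancels.
  numerator   = (1)*(0.366) + (0.366)*(-0.021) = 0.358314.
  denominator = (1)^2 + (0.366)^2 + (-0.021)^2 = 1.134397.
  rho(1) = 0.358314 / 1.134397 = 0.3159.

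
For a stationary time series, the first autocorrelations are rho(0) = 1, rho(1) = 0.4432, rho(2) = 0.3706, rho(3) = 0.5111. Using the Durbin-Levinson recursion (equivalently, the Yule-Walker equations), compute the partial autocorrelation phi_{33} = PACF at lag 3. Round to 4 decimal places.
\phi_{33} = 0.3740

The PACF at lag k is phi_{kk}, the last component of the solution
to the Yule-Walker system G_k phi = r_k where
  (G_k)_{ij} = rho(|i - j|), (r_k)_i = rho(i), i,j = 1..k.
Equivalently, Durbin-Levinson gives phi_{kk} iteratively:
  phi_{11} = rho(1)
  phi_{kk} = [rho(k) - sum_{j=1..k-1} phi_{k-1,j} rho(k-j)]
            / [1 - sum_{j=1..k-1} phi_{k-1,j} rho(j)],
  phi_{k,j} = phi_{k-1,j} - phi_{kk} phi_{k-1,k-j},  j = 1..k-1.
Step k = 1:
  phi_11 = rho(1) = 0.4432.
Step k = 2:
  phi_22 = [rho(2) - phi_11 rho(1)] / [1 - phi_11 rho(1)] = [0.3706 - (0.4432)(0.4432)] / [1 - (0.4432)(0.4432)]
         = 0.17417376 / 0.80357376 = 0.216749.
  Update: phi_21 = phi_11 - phi_22 phi_11 = 0.4432 - (0.216749)(0.4432) = 0.347137.
Step k = 3:
  phi_33 = [rho(3) - phi_21 rho(2) - phi_22 rho(1)] / [1 - phi_21 rho(1) - phi_22 rho(2)]
    numerator   = 0.5111 - (0.347137)(0.3706) - (0.216749)(0.4432) = 0.28638795
    denominator = 1 - (0.347137)(0.4432) - (0.216749)(0.3706) = 0.76582178
  phi_33 = 0.28638795 / 0.76582178 = 0.374.
Therefore phi_{33} = 0.3740.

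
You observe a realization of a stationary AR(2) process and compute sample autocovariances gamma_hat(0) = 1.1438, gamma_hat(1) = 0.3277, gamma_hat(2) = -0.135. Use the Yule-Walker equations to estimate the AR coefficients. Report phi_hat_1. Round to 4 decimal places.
\hat\phi_{1} = 0.3490

The Yule-Walker equations for an AR(p) process read, in matrix form,
  Gamma_p phi = r_p,   with   (Gamma_p)_{ij} = gamma(|i - j|),
                       (r_p)_i = gamma(i),   i,j = 1..p.
Substitute the sample gammas (Toeplitz matrix and right-hand side of size 2):
  Gamma_p = [[1.1438, 0.3277], [0.3277, 1.1438]]
  r_p     = [0.3277, -0.135]
Written out:
  1.1438 phi_1 + 0.3277 phi_2 = 0.3277
  0.3277 phi_1 + 1.1438 phi_2 = -0.135
Solve by Cramer's rule:
  det = gamma(0)^2 - gamma(1)^2 = (1.1438)^2 - (0.3277)^2 = 1.30827844 - 0.10738729 = 1.20089115
  phi_hat_1 = [gamma(1) gamma(0) - gamma(1) gamma(2)] / det = [(0.3277)(1.1438) - (0.3277)(-0.135)] / 1.20089115 = 0.41906276 / 1.20089115 = 0.349
  phi_hat_2 = [gamma(0) gamma(2) - gamma(1)^2] / det = [(1.1438)(-0.135) - (0.3277)^2] / 1.20089115 = -0.26180029 / 1.20089115 = -0.218
So phi_hat = [0.3490, -0.2180].
Therefore phi_hat_1 = 0.3490.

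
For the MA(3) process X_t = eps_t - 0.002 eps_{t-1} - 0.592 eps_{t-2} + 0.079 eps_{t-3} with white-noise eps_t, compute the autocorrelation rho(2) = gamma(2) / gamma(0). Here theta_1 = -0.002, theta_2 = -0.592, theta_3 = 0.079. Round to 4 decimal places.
\rho(2) = -0.4365

For an MA(q) process with theta_0 = 1, the autocovariance is
  gamma(k) = sigma^2 * sum_{i=0..q-k} theta_i * theta_{i+k},
and rho(k) = gamma(k) / gamma(0). Sigma^2 cancels.
  numerator   = (1)*(-0.592) + (-0.002)*(0.079) = -0.592158.
  denominator = (1)^2 + (-0.002)^2 + (-0.592)^2 + (0.079)^2 = 1.356709.
  rho(2) = -0.592158 / 1.356709 = -0.4365.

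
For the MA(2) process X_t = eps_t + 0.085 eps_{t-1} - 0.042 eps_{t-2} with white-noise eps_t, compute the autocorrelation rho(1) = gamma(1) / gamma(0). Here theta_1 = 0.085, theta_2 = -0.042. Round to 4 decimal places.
\rho(1) = 0.0807

For an MA(q) process with theta_0 = 1, the autocovariance is
  gamma(k) = sigma^2 * sum_{i=0..q-k} theta_i * theta_{i+k},
and rho(k) = gamma(k) / gamma(0). Sigma^2 cancels.
  numerator   = (1)*(0.085) + (0.085)*(-0.042) = 0.08143.
  denominator = (1)^2 + (0.085)^2 + (-0.042)^2 = 1.008989.
  rho(1) = 0.08143 / 1.008989 = 0.0807.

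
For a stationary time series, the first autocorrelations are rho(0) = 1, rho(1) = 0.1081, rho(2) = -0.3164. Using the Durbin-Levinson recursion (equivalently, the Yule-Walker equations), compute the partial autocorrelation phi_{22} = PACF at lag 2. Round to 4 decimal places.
\phi_{22} = -0.3320

The PACF at lag k is phi_{kk}, the last component of the solution
to the Yule-Walker system G_k phi = r_k where
  (G_k)_{ij} = rho(|i - j|), (r_k)_i = rho(i), i,j = 1..k.
Equivalently, Durbin-Levinson gives phi_{kk} iteratively:
  phi_{11} = rho(1)
  phi_{kk} = [rho(k) - sum_{j=1..k-1} phi_{k-1,j} rho(k-j)]
            / [1 - sum_{j=1..k-1} phi_{k-1,j} rho(j)],
  phi_{k,j} = phi_{k-1,j} - phi_{kk} phi_{k-1,k-j},  j = 1..k-1.
Step k = 1:
  phi_11 = rho(1) = 0.1081.
Step k = 2:
  phi_22 = [rho(2) - phi_11 rho(1)] / [1 - phi_11 rho(1)] = [-0.3164 - (0.1081)(0.1081)] / [1 - (0.1081)(0.1081)]
         = -0.32808561 / 0.98831439 = -0.332.
Therefore phi_{22} = -0.3320.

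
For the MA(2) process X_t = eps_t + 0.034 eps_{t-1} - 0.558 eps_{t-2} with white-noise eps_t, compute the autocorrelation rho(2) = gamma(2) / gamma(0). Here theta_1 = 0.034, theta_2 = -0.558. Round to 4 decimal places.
\rho(2) = -0.4251

For an MA(q) process with theta_0 = 1, the autocovariance is
  gamma(k) = sigma^2 * sum_{i=0..q-k} theta_i * theta_{i+k},
and rho(k) = gamma(k) / gamma(0). Sigma^2 cancels.
  numerator   = (1)*(-0.558) = -0.558.
  denominator = (1)^2 + (0.034)^2 + (-0.558)^2 = 1.31252.
  rho(2) = -0.558 / 1.31252 = -0.4251.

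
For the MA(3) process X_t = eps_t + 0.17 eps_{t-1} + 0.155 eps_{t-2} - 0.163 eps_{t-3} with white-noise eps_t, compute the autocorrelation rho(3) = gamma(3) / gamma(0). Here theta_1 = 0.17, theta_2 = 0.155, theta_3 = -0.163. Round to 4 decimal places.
\rho(3) = -0.1510

For an MA(q) process with theta_0 = 1, the autocovariance is
  gamma(k) = sigma^2 * sum_{i=0..q-k} theta_i * theta_{i+k},
and rho(k) = gamma(k) / gamma(0). Sigma^2 cancels.
  numerator   = (1)*(-0.163) = -0.163.
  denominator = (1)^2 + (0.17)^2 + (0.155)^2 + (-0.163)^2 = 1.079494.
  rho(3) = -0.163 / 1.079494 = -0.1510.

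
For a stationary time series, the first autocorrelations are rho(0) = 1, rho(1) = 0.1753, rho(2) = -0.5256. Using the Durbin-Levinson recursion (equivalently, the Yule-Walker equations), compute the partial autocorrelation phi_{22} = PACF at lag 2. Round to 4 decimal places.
\phi_{22} = -0.5740

The PACF at lag k is phi_{kk}, the last component of the solution
to the Yule-Walker system G_k phi = r_k where
  (G_k)_{ij} = rho(|i - j|), (r_k)_i = rho(i), i,j = 1..k.
Equivalently, Durbin-Levinson gives phi_{kk} iteratively:
  phi_{11} = rho(1)
  phi_{kk} = [rho(k) - sum_{j=1..k-1} phi_{k-1,j} rho(k-j)]
            / [1 - sum_{j=1..k-1} phi_{k-1,j} rho(j)],
  phi_{k,j} = phi_{k-1,j} - phi_{kk} phi_{k-1,k-j},  j = 1..k-1.
Step k = 1:
  phi_11 = rho(1) = 0.1753.
Step k = 2:
  phi_22 = [rho(2) - phi_11 rho(1)] / [1 - phi_11 rho(1)] = [-0.5256 - (0.1753)(0.1753)] / [1 - (0.1753)(0.1753)]
         = -0.55633009 / 0.96926991 = -0.574.
Therefore phi_{22} = -0.5740.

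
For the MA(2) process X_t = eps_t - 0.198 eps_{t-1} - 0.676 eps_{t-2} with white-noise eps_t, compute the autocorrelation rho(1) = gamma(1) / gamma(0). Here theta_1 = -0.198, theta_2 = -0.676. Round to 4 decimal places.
\rho(1) = -0.0429

For an MA(q) process with theta_0 = 1, the autocovariance is
  gamma(k) = sigma^2 * sum_{i=0..q-k} theta_i * theta_{i+k},
and rho(k) = gamma(k) / gamma(0). Sigma^2 cancels.
  numerator   = (1)*(-0.198) + (-0.198)*(-0.676) = -0.064152.
  denominator = (1)^2 + (-0.198)^2 + (-0.676)^2 = 1.49618.
  rho(1) = -0.064152 / 1.49618 = -0.0429.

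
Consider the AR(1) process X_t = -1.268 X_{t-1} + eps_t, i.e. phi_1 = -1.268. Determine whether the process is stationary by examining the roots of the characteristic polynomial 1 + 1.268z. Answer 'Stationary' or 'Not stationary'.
\text{Not stationary}

The AR(p) characteristic polynomial is P(z) = 1 + 1.268z.
Stationarity requires all roots to lie outside the unit circle, i.e. |z| > 1 for every root.
This is linear in z: 1 + (1.268) z = 0  =>  z = -1/(1.268) = -0.788644,  |z| = 0.788644.
Moduli of all roots: 0.7886.
All moduli strictly greater than 1? No.
Verdict: Not stationary.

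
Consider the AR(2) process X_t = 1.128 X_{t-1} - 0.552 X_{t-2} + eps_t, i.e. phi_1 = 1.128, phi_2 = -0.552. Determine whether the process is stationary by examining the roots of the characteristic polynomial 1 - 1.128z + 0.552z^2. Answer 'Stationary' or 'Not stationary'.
\text{Stationary}

The AR(p) characteristic polynomial is P(z) = 1 - 1.128z + 0.552z^2.
Stationarity requires all roots to lie outside the unit circle, i.e. |z| > 1 for every root.
Set 1 + (-1.128) z + (0.552) z^2 = 0, i.e. a z^2 + b z + c = 0 with a = 0.552, b = -1.128, c = 1.
Discriminant D = b^2 - 4ac = (-1.128)^2 - 4*(0.552)*1 = 1.272384 - (2.208) = -0.935616.
D < 0, so the roots are the complex-conjugate pair z = (-b +/- i sqrt(-D)) / (2a) = 1.0217 +/- 0.8762i.
For a conjugate pair |z|^2 = z * conj(z) = (product of roots) = c/a = 1/(0.552) = 1.811594, so |z| = sqrt(1.811594) = 1.346 for both roots.
Moduli of all roots: 1.3460, 1.3460.
All moduli strictly greater than 1? Yes.
Verdict: Stationary.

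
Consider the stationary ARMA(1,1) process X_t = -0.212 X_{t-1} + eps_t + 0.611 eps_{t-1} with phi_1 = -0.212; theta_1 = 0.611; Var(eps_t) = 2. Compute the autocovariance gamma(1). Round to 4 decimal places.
\gamma(1) = 0.7273

Multiply the model equation by X_{t-k} and take expectations. With theta_0 = psi_0 = 1 and psi_j the MA(infinity) weights, this gives
  gamma(k) - sum_i phi_i gamma(k-i) = c_k,
  c_k = sigma^2 * sum_{j=k..q} theta_j psi_{j-k}   (c_k = 0 for k > q),
using gamma(-m) = gamma(m).
psi-weights needed (psi_j = theta_j + sum_i phi_i psi_{j-i}):
  psi_1 = theta_1 + phi_1 = 0.611 + (-0.212) = 0.399
Right-hand sides:
  c_0 = sigma^2 (1 + theta_1 psi_1) = 2 * (1 + (0.611)(0.399)) = 2 * 1.243789 = 2.487578
  c_1 = sigma^2 theta_1 = 2 * (0.611) = 1.222
  c_2 = 0
Equations for k = 0 and k = 1 (AR order 1):
  gamma(0) = phi_1 gamma(1) + c_0
  gamma(1) = phi_1 gamma(0) + c_1
Substituting the second into the first: gamma(0) (1 - phi_1^2) = c_0 + phi_1 c_1, so
  gamma(0) = (c_0 + phi_1 c_1) / (1 - phi_1^2) = (2.487578 + (-0.212)(1.222)) / (1 - (-0.212)^2) = 2.228514 / 0.955056 = 2.333386.
  gamma(1) = phi_1 gamma(0) + c_1 = (-0.212)(2.333386) + (1.222) = 0.727322.
Therefore gamma(1) = 0.7273 (to 4 decimal places).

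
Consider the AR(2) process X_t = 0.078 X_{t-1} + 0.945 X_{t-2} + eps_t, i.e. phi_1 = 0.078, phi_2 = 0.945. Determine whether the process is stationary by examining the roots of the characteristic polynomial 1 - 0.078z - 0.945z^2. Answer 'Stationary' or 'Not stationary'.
\text{Not stationary}

The AR(p) characteristic polynomial is P(z) = 1 - 0.078z - 0.945z^2.
Stationarity requires all roots to lie outside the unit circle, i.e. |z| > 1 for every root.
Set 1 + (-0.078) z + (-0.945) z^2 = 0, i.e. a z^2 + b z + c = 0 with a = -0.945, b = -0.078, c = 1.
Discriminant D = b^2 - 4ac = (-0.078)^2 - 4*(-0.945)*1 = 0.006084 - (-3.78) = 3.786084.
D >= 0, so the roots are real: z = (-b +/- sqrt(D)) / (2a) = (0.078 +/- 1.945786) / (-1.89).
  z_1 = (0.078 + 1.945786) / (-1.89) = -1.0708,   |z_1| = 1.0708.
  z_2 = (0.078 - 1.945786) / (-1.89) = 0.9882,   |z_2| = 0.9882.
Moduli of all roots: 1.0708, 0.9882.
All moduli strictly greater than 1? No.
Verdict: Not stationary.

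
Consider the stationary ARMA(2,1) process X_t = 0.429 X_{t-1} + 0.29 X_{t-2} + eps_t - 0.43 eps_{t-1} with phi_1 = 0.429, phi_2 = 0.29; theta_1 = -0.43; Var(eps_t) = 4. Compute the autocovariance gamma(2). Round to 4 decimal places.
\gamma(2) = 1.4740

Multiply the model equation by X_{t-k} and take expectations. With theta_0 = psi_0 = 1 and psi_j the MA(infinity) weights, this gives
  gamma(k) - sum_i phi_i gamma(k-i) = c_k,
  c_k = sigma^2 * sum_{j=k..q} theta_j psi_{j-k}   (c_k = 0 for k > q),
using gamma(-m) = gamma(m).
psi-weights needed (psi_j = theta_j + sum_i phi_i psi_{j-i}):
  psi_1 = theta_1 + phi_1 = -0.43 + (0.429) = -0.001
Right-hand sides:
  c_0 = sigma^2 (1 + theta_1 psi_1) = 4 * (1 + (-0.43)(-0.001)) = 4 * 1.00043 = 4.00172
  c_1 = sigma^2 theta_1 = 4 * (-0.43) = -1.72
  c_2 = 0
Equations for k = 0, 1, 2 (AR order 2, c_2 = 0):
  (E0) gamma(0) = phi_1 gamma(1) + phi_2 gamma(2) + c_0
  (E1) gamma(1) = phi_1 gamma(0) + phi_2 gamma(1) + c_1
  (E2) gamma(2) = phi_1 gamma(1) + phi_2 gamma(0)
From (E1): gamma(1) = A gamma(0) + B with
  A = phi_1 / (1 - phi_2) = 0.429 / 0.71 = 0.604225,   B = c_1 / (1 - phi_2) = -1.72 / 0.71 = -2.422535.
Insert (E2) into (E0): gamma(0) (1 - phi_2^2) = phi_1 (1 + phi_2) gamma(1) + c_0.
  phi_1 (1 + phi_2) = (0.429)(1.29) = 0.55341,   1 - phi_2^2 = 0.9159.
Replace gamma(1) by A gamma(0) + B and collect gamma(0):
  gamma(0) [0.9159 - (0.55341)(0.604225)] = (0.55341)(-2.422535) + 4.00172
  gamma(0) * 0.581516 = 2.661065
  gamma(0) = 2.661065 / 0.581516 = 4.576085.
  gamma(1) = A gamma(0) + B = (0.604225)(4.576085) + (-2.422535) = 0.342451.
  gamma(2) = phi_1 gamma(1) + phi_2 gamma(0) = (0.429)(0.342451) + (0.29)(4.576085) = 1.473976.
Therefore gamma(2) = 1.4740 (to 4 decimal places).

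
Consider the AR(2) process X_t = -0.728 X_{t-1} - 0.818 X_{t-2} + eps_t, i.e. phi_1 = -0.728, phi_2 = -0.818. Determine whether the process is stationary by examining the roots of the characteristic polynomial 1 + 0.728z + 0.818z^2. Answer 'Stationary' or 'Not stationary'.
\text{Stationary}

The AR(p) characteristic polynomial is P(z) = 1 + 0.728z + 0.818z^2.
Stationarity requires all roots to lie outside the unit circle, i.e. |z| > 1 for every root.
Set 1 + (0.728) z + (0.818) z^2 = 0, i.e. a z^2 + b z + c = 0 with a = 0.818, b = 0.728, c = 1.
Discriminant D = b^2 - 4ac = (0.728)^2 - 4*(0.818)*1 = 0.529984 - (3.272) = -2.742016.
D < 0, so the roots are the complex-conjugate pair z = (-b +/- i sqrt(-D)) / (2a) = -0.445 +/- 1.0122i.
For a conjugate pair |z|^2 = z * conj(z) = (product of roots) = c/a = 1/(0.818) = 1.222494, so |z| = sqrt(1.222494) = 1.1057 for both roots.
Moduli of all roots: 1.1057, 1.1057.
All moduli strictly greater than 1? Yes.
Verdict: Stationary.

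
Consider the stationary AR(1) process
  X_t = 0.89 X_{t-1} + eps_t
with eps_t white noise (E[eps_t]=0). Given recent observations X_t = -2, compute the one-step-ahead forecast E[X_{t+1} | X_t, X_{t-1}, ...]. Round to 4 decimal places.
E[X_{t+1} \mid \mathcal F_t] = -1.7800

For an AR(p) model X_t = c + sum_i phi_i X_{t-i} + eps_t, the
one-step-ahead conditional mean is
  E[X_{t+1} | X_t, ...] = c + sum_i phi_i X_{t+1-i}.
Substitute known values:
  E[X_{t+1} | ...] = (0.89) * (-2)
                   = -1.7800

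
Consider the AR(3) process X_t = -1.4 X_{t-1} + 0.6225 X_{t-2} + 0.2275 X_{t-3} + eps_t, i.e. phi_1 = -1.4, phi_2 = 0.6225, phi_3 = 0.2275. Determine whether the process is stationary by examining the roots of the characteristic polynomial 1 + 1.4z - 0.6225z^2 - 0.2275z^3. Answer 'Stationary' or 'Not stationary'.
\text{Not stationary}

The AR(p) characteristic polynomial is P(z) = 1 + 1.4z - 0.6225z^2 - 0.2275z^3.
Stationarity requires all roots to lie outside the unit circle, i.e. |z| > 1 for every root.
Degree 3: look for a simple real root z0 first, then factor out (1 - z/z0) and solve the remaining quadratic.
Testing z0 = -4: P(-4) = 1 + (1.4)(-4) + (-0.6225)(-4)^2 + (-0.2275)(-4)^3
  = 1 + (-5.6) + (-9.96) + (14.56) = 0.  So z_0 = -4 is a root, |z_0| = 4.
Divide out the factor (1 + 0.25 z) = (1 - z/z0) (since 1/z0 = -0.25):
  P(z) = (1 + 0.25 z)(1 + (1.15) z + (-0.91) z^2)
  [check: z-coef 1.15 - (-0.25) = 1.4; z^2-coef -0.91 - (-0.25)(1.15) = -0.6225; z^3-coef -(-0.25)(-0.91) = -0.2275.]
Remaining roots from the quadratic factor 1 + (1.15) z + (-0.91) z^2:
  Set 1 + (1.15) z + (-0.91) z^2 = 0, i.e. a z^2 + b z + c = 0 with a = -0.91, b = 1.15, c = 1.
  Discriminant D = b^2 - 4ac = (1.15)^2 - 4*(-0.91)*1 = 1.3225 - (-3.64) = 4.9625.
  D >= 0, so the roots are real: z = (-b +/- sqrt(D)) / (2a) = (-1.15 +/- 2.227667) / (-1.82).
    z_1 = (-1.15 + 2.227667) / (-1.82) = -0.5921,   |z_1| = 0.5921.
    z_2 = (-1.15 - 2.227667) / (-1.82) = 1.8559,   |z_2| = 1.8559.
Moduli of all roots: 4.0000, 0.5921, 1.8559.
All moduli strictly greater than 1? No.
Verdict: Not stationary.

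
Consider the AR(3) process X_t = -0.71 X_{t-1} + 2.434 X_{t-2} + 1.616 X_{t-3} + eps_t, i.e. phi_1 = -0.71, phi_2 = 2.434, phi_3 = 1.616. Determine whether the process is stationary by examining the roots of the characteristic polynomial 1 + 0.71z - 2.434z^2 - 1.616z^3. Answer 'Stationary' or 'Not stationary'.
\text{Not stationary}

The AR(p) characteristic polynomial is P(z) = 1 + 0.71z - 2.434z^2 - 1.616z^3.
Stationarity requires all roots to lie outside the unit circle, i.e. |z| > 1 for every root.
Degree 3: look for a simple real root z0 first, then factor out (1 - z/z0) and solve the remaining quadratic.
Testing z0 = -0.625: P(-0.625) = 1 + (0.71)(-0.625) + (-2.434)(-0.625)^2 + (-1.616)(-0.625)^3
  = 1 + (-0.44375) + (-0.950781) + (0.394531) = 0.  So z_0 = -0.625 is a root, |z_0| = 0.625.
Divide out the factor (1 + 1.6 z) = (1 - z/z0) (since 1/z0 = -1.6):
  P(z) = (1 + 1.6 z)(1 + (-0.89) z + (-1.01) z^2)
  [check: z-coef -0.89 - (-1.6) = 0.71; z^2-coef -1.01 - (-1.6)(-0.89) = -2.434; z^3-coef -(-1.6)(-1.01) = -1.616.]
Remaining roots from the quadratic factor 1 + (-0.89) z + (-1.01) z^2:
  Set 1 + (-0.89) z + (-1.01) z^2 = 0, i.e. a z^2 + b z + c = 0 with a = -1.01, b = -0.89, c = 1.
  Discriminant D = b^2 - 4ac = (-0.89)^2 - 4*(-1.01)*1 = 0.7921 - (-4.04) = 4.8321.
  D >= 0, so the roots are real: z = (-b +/- sqrt(D)) / (2a) = (0.89 +/- 2.198204) / (-2.02).
    z_1 = (0.89 + 2.198204) / (-2.02) = -1.5288,   |z_1| = 1.5288.
    z_2 = (0.89 - 2.198204) / (-2.02) = 0.6476,   |z_2| = 0.6476.
Moduli of all roots: 0.6250, 1.5288, 0.6476.
All moduli strictly greater than 1? No.
Verdict: Not stationary.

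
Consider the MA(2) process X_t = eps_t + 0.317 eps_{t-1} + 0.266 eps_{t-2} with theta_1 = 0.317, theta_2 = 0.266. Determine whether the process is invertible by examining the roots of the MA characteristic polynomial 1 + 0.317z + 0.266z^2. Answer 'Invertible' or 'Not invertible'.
\text{Invertible}

The MA(q) characteristic polynomial is P(z) = 1 + 0.317z + 0.266z^2.
Invertibility requires all roots to lie outside the unit circle, i.e. |z| > 1 for every root.
Set 1 + (0.317) z + (0.266) z^2 = 0, i.e. a z^2 + b z + c = 0 with a = 0.266, b = 0.317, c = 1.
Discriminant D = b^2 - 4ac = (0.317)^2 - 4*(0.266)*1 = 0.100489 - (1.064) = -0.963511.
D < 0, so the roots are the complex-conjugate pair z = (-b +/- i sqrt(-D)) / (2a) = -0.5959 +/- 1.8451i.
For a conjugate pair |z|^2 = z * conj(z) = (product of roots) = c/a = 1/(0.266) = 3.759398, so |z| = sqrt(3.759398) = 1.9389 for both roots.
Moduli of all roots: 1.9389, 1.9389.
All moduli strictly greater than 1? Yes.
Verdict: Invertible.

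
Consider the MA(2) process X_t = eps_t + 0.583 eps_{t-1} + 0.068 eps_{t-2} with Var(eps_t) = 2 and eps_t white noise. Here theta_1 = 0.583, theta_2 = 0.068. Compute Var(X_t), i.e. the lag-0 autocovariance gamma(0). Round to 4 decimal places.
\gamma(0) = 2.6890

For an MA(q) process X_t = eps_t + sum_i theta_i eps_{t-i} with
Var(eps_t) = sigma^2, the variance is
  gamma(0) = sigma^2 * (1 + sum_i theta_i^2).
  sum_i theta_i^2 = (0.583)^2 + (0.068)^2 = 0.339889 + 0.004624 = 0.344513.
  gamma(0) = 2 * (1 + 0.344513) = 2 * 1.344513 = 2.689026, which rounds to 2.6890.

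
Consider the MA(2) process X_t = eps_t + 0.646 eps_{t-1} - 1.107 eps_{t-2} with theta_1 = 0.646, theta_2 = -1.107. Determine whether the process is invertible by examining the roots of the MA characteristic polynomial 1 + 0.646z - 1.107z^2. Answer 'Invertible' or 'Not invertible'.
\text{Not invertible}

The MA(q) characteristic polynomial is P(z) = 1 + 0.646z - 1.107z^2.
Invertibility requires all roots to lie outside the unit circle, i.e. |z| > 1 for every root.
Set 1 + (0.646) z + (-1.107) z^2 = 0, i.e. a z^2 + b z + c = 0 with a = -1.107, b = 0.646, c = 1.
Discriminant D = b^2 - 4ac = (0.646)^2 - 4*(-1.107)*1 = 0.417316 - (-4.428) = 4.845316.
D >= 0, so the roots are real: z = (-b +/- sqrt(D)) / (2a) = (-0.646 +/- 2.201208) / (-2.214).
  z_1 = (-0.646 + 2.201208) / (-2.214) = -0.7024,   |z_1| = 0.7024.
  z_2 = (-0.646 - 2.201208) / (-2.214) = 1.286,   |z_2| = 1.286.
Moduli of all roots: 0.7024, 1.2860.
All moduli strictly greater than 1? No.
Verdict: Not invertible.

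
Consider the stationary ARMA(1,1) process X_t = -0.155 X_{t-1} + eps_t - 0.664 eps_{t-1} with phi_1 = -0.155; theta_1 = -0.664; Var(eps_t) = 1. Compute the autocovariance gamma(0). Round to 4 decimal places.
\gamma(0) = 1.6873

Multiply the model equation by X_{t-k} and take expectations. With theta_0 = psi_0 = 1 and psi_j the MA(infinity) weights, this gives
  gamma(k) - sum_i phi_i gamma(k-i) = c_k,
  c_k = sigma^2 * sum_{j=k..q} theta_j psi_{j-k}   (c_k = 0 for k > q),
using gamma(-m) = gamma(m).
psi-weights needed (psi_j = theta_j + sum_i phi_i psi_{j-i}):
  psi_1 = theta_1 + phi_1 = -0.664 + (-0.155) = -0.819
Right-hand sides:
  c_0 = sigma^2 (1 + theta_1 psi_1) = 1 * (1 + (-0.664)(-0.819)) = 1 * 1.543816 = 1.543816
  c_1 = sigma^2 theta_1 = 1 * (-0.664) = -0.664
  c_2 = 0
Equations for k = 0 and k = 1 (AR order 1):
  gamma(0) = phi_1 gamma(1) + c_0
  gamma(1) = phi_1 gamma(0) + c_1
Substituting the second into the first: gamma(0) (1 - phi_1^2) = c_0 + phi_1 c_1, so
  gamma(0) = (c_0 + phi_1 c_1) / (1 - phi_1^2) = (1.543816 + (-0.155)(-0.664)) / (1 - (-0.155)^2) = 1.646736 / 0.975975 = 1.687273.
Therefore gamma(0) = 1.6873 (to 4 decimal places).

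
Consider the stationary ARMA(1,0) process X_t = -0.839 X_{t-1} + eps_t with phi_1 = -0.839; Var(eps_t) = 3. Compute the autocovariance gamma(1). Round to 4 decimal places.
\gamma(1) = -8.5011

Multiply the model equation by X_{t-k} and take expectations. With theta_0 = psi_0 = 1 and psi_j the MA(infinity) weights, this gives
  gamma(k) - sum_i phi_i gamma(k-i) = c_k,
  c_k = sigma^2 * sum_{j=k..q} theta_j psi_{j-k}   (c_k = 0 for k > q),
using gamma(-m) = gamma(m).
Pure AR (q = 0): c_0 = sigma^2 = 3, c_k = 0 for k >= 1.
Equations for k = 0 and k = 1 (AR order 1):
  gamma(0) = phi_1 gamma(1) + c_0
  gamma(1) = phi_1 gamma(0) + c_1
Substituting the second into the first: gamma(0) (1 - phi_1^2) = c_0 + phi_1 c_1, so
  gamma(0) = c_0 / (1 - phi_1^2) = 3 / (1 - (-0.839)^2) = 3 / 0.296079 = 10.132431.
  gamma(1) = phi_1 gamma(0) = (-0.839)(10.132431) = -8.50111.
Therefore gamma(1) = -8.5011 (to 4 decimal places).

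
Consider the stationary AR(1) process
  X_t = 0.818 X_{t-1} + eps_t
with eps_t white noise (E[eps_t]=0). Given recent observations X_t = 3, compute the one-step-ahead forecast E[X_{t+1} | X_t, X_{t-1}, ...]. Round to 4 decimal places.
E[X_{t+1} \mid \mathcal F_t] = 2.4540

For an AR(p) model X_t = c + sum_i phi_i X_{t-i} + eps_t, the
one-step-ahead conditional mean is
  E[X_{t+1} | X_t, ...] = c + sum_i phi_i X_{t+1-i}.
Substitute known values:
  E[X_{t+1} | ...] = (0.818) * (3)
                   = 2.4540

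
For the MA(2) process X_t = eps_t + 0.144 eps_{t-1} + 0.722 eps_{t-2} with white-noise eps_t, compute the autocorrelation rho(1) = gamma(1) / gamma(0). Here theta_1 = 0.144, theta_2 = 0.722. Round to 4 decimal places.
\rho(1) = 0.1608

For an MA(q) process with theta_0 = 1, the autocovariance is
  gamma(k) = sigma^2 * sum_{i=0..q-k} theta_i * theta_{i+k},
and rho(k) = gamma(k) / gamma(0). Sigma^2 cancels.
  numerator   = (1)*(0.144) + (0.144)*(0.722) = 0.247968.
  denominator = (1)^2 + (0.144)^2 + (0.722)^2 = 1.54202.
  rho(1) = 0.247968 / 1.54202 = 0.1608.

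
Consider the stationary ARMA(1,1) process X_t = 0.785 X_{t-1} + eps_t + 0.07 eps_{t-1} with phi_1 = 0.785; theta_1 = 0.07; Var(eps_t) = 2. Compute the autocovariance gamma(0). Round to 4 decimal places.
\gamma(0) = 5.8097

Multiply the model equation by X_{t-k} and take expectations. With theta_0 = psi_0 = 1 and psi_j the MA(infinity) weights, this gives
  gamma(k) - sum_i phi_i gamma(k-i) = c_k,
  c_k = sigma^2 * sum_{j=k..q} theta_j psi_{j-k}   (c_k = 0 for k > q),
using gamma(-m) = gamma(m).
psi-weights needed (psi_j = theta_j + sum_i phi_i psi_{j-i}):
  psi_1 = theta_1 + phi_1 = 0.07 + (0.785) = 0.855
Right-hand sides:
  c_0 = sigma^2 (1 + theta_1 psi_1) = 2 * (1 + (0.07)(0.855)) = 2 * 1.05985 = 2.1197
  c_1 = sigma^2 theta_1 = 2 * (0.07) = 0.14
  c_2 = 0
Equations for k = 0 and k = 1 (AR order 1):
  gamma(0) = phi_1 gamma(1) + c_0
  gamma(1) = phi_1 gamma(0) + c_1
Substituting the second into the first: gamma(0) (1 - phi_1^2) = c_0 + phi_1 c_1, so
  gamma(0) = (c_0 + phi_1 c_1) / (1 - phi_1^2) = (2.1197 + (0.785)(0.14)) / (1 - (0.785)^2) = 2.2296 / 0.383775 = 5.809654.
Therefore gamma(0) = 5.8097 (to 4 decimal places).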